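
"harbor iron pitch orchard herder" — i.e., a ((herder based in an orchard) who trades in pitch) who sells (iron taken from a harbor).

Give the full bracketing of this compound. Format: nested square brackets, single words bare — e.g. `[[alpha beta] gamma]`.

[[harbor iron] [pitch [orchard herder]]]

Whole compound: head "herder" (specifically "pitch orchard herder"), modifier "harbor iron".
"harbor iron" → head "iron", modifier "harbor".
"pitch orchard herder" → head "herder" (specifically "orchard herder"), modifier "pitch".
"orchard herder" → head "herder", modifier "orchard".
Putting it together: [[harbor iron] [pitch [orchard herder]]].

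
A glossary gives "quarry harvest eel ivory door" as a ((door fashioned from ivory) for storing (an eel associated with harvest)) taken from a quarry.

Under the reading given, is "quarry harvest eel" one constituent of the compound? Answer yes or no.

no

The top-level split is [quarry] [harvest eel ivory door]; the full structure is [quarry [[harvest eel] [ivory door]]].
"quarry harvest eel" straddles a constituent boundary, so it is not a single unit.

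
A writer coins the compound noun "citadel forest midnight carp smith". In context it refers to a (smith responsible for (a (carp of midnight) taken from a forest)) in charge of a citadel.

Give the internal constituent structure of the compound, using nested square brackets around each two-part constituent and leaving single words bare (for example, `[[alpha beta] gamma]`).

Overall it is a kind of smith (specifically "forest midnight carp smith"); the modifier is "citadel".
"forest midnight carp smith" → head "smith", modifier "forest midnight carp".
"forest midnight carp" → head "carp" (specifically "midnight carp"), modifier "forest".
"midnight carp" → head "carp", modifier "midnight".
Putting it together: [citadel [[forest [midnight carp]] smith]].

[citadel [[forest [midnight carp]] smith]]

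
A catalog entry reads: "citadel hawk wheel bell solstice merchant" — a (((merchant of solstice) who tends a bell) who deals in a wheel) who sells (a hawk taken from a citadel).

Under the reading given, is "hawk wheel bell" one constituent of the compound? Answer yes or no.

The top-level split is [citadel hawk] [wheel bell solstice merchant]; the full structure is [[citadel hawk] [wheel [bell [solstice merchant]]]].
"hawk wheel bell" straddles a constituent boundary, so it is not a single unit.

no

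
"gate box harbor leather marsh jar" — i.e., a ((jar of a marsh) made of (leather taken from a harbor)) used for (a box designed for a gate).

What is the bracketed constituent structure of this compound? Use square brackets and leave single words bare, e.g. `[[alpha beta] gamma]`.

[[gate box] [[harbor leather] [marsh jar]]]

Overall it is a kind of jar (specifically "harbor leather marsh jar"); the modifier is "gate box".
Within "gate box", the head is "box" and the modifier is "gate".
Within "harbor leather marsh jar", the head is "jar" (specifically "marsh jar") and the modifier is "harbor leather".
Within "harbor leather", the head is "leather" and the modifier is "harbor".
Within "marsh jar", the head is "jar" and the modifier is "marsh".
So the structure is [[gate box] [[harbor leather] [marsh jar]]].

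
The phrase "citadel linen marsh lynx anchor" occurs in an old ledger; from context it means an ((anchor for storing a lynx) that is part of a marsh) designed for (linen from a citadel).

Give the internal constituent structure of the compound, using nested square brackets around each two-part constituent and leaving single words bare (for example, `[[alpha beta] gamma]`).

The outermost head in the paraphrase is "anchor" (specifically "marsh lynx anchor"), modified by "citadel linen".
Inside "citadel linen": head "linen", modifier "citadel".
Inside "marsh lynx anchor": head "anchor" (specifically "lynx anchor"), modifier "marsh".
Inside "lynx anchor": head "anchor", modifier "lynx".
Putting it together: [[citadel linen] [marsh [lynx anchor]]].

[[citadel linen] [marsh [lynx anchor]]]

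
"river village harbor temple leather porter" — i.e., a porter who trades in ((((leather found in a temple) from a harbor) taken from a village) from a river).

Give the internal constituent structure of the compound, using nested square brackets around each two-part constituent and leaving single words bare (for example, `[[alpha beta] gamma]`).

[[river [village [harbor [temple leather]]]] porter]

At the top level: head "porter"; modifier "river village harbor temple leather".
Within "river village harbor temple leather", the head is "leather" (specifically "village harbor temple leather") and the modifier is "river".
Within "village harbor temple leather", the head is "leather" (specifically "harbor temple leather") and the modifier is "village".
Within "harbor temple leather", the head is "leather" (specifically "temple leather") and the modifier is "harbor".
Within "temple leather", the head is "leather" and the modifier is "temple".
Putting it together: [[river [village [harbor [temple leather]]]] porter].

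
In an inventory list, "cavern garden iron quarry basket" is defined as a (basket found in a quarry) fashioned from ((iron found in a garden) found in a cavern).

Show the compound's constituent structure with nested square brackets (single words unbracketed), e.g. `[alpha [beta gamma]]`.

Overall it is a kind of basket (specifically "quarry basket"); the modifier is "cavern garden iron".
Within "cavern garden iron", the head is "iron" (specifically "garden iron") and the modifier is "cavern".
Within "garden iron", the head is "iron" and the modifier is "garden".
Within "quarry basket", the head is "basket" and the modifier is "quarry".
So the structure is [[cavern [garden iron]] [quarry basket]].

[[cavern [garden iron]] [quarry basket]]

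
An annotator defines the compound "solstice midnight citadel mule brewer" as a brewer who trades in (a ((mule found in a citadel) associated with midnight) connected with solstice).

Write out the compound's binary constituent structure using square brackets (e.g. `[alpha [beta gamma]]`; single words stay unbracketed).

[[solstice [midnight [citadel mule]]] brewer]

Whole compound: head "brewer", modifier "solstice midnight citadel mule".
Within "solstice midnight citadel mule", the head is "mule" (specifically "midnight citadel mule") and the modifier is "solstice".
Within "midnight citadel mule", the head is "mule" (specifically "citadel mule") and the modifier is "midnight".
Within "citadel mule", the head is "mule" and the modifier is "citadel".
Assembled: [[solstice [midnight [citadel mule]]] brewer].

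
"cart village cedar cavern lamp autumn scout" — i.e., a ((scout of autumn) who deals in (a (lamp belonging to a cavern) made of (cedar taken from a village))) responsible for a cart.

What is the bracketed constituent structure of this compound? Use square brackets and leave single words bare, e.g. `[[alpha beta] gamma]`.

[cart [[[village cedar] [cavern lamp]] [autumn scout]]]

The outermost head in the paraphrase is "scout" (specifically "village cedar cavern lamp autumn scout"), modified by "cart".
Within "village cedar cavern lamp autumn scout", the head is "scout" (specifically "autumn scout") and the modifier is "village cedar cavern lamp".
Within "village cedar cavern lamp", the head is "lamp" (specifically "cavern lamp") and the modifier is "village cedar".
Within "village cedar", the head is "cedar" and the modifier is "village".
Within "cavern lamp", the head is "lamp" and the modifier is "cavern".
Within "autumn scout", the head is "scout" and the modifier is "autumn".
Assembled: [cart [[[village cedar] [cavern lamp]] [autumn scout]]].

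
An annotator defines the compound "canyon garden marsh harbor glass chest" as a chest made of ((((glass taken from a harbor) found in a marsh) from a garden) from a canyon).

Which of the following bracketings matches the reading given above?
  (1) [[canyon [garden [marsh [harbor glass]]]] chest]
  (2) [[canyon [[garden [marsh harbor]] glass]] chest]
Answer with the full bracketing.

The paraphrase's head is the "chest" part ("chest"); its modifier is "canyon garden marsh harbor glass".
That top-level split, carried through the inner groups, gives [[canyon [garden [marsh [harbor glass]]]] chest].

[[canyon [garden [marsh [harbor glass]]]] chest]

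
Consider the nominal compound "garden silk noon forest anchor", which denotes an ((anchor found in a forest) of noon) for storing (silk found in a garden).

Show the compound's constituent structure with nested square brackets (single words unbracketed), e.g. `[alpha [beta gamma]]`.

At the top level: head "anchor" (specifically "noon forest anchor"); modifier "garden silk".
Within "garden silk", the head is "silk" and the modifier is "garden".
Within "noon forest anchor", the head is "anchor" (specifically "forest anchor") and the modifier is "noon".
Within "forest anchor", the head is "anchor" and the modifier is "forest".
Assembled: [[garden silk] [noon [forest anchor]]].

[[garden silk] [noon [forest anchor]]]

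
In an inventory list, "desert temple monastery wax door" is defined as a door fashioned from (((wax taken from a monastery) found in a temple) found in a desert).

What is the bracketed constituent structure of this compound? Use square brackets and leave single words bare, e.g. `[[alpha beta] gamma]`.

[[desert [temple [monastery wax]]] door]

Whole compound: head "door", modifier "desert temple monastery wax".
Inside "desert temple monastery wax": head "wax" (specifically "temple monastery wax"), modifier "desert".
Inside "temple monastery wax": head "wax" (specifically "monastery wax"), modifier "temple".
Inside "monastery wax": head "wax", modifier "monastery".
Putting it together: [[desert [temple [monastery wax]]] door].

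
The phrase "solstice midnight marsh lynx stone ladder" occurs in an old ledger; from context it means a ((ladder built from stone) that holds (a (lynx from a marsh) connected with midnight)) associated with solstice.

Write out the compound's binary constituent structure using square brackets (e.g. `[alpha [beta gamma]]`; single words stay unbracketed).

At the top level: head "ladder" (specifically "midnight marsh lynx stone ladder"); modifier "solstice".
"midnight marsh lynx stone ladder" → head "ladder" (specifically "stone ladder"), modifier "midnight marsh lynx".
"midnight marsh lynx" → head "lynx" (specifically "marsh lynx"), modifier "midnight".
"marsh lynx" → head "lynx", modifier "marsh".
"stone ladder" → head "ladder", modifier "stone".
So the structure is [solstice [[midnight [marsh lynx]] [stone ladder]]].

[solstice [[midnight [marsh lynx]] [stone ladder]]]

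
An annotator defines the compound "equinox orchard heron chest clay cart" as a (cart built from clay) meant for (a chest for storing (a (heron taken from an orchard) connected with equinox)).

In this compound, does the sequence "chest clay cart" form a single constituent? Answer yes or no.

no

The top-level split is [equinox orchard heron chest] [clay cart]; the full structure is [[[equinox [orchard heron]] chest] [clay cart]].
"chest clay cart" straddles a constituent boundary, so it is not a single unit.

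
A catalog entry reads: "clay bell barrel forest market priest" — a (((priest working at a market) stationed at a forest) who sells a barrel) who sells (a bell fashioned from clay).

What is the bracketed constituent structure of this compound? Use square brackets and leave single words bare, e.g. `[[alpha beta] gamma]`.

Whole compound: head "priest" (specifically "barrel forest market priest"), modifier "clay bell".
"clay bell" → head "bell", modifier "clay".
"barrel forest market priest" → head "priest" (specifically "forest market priest"), modifier "barrel".
"forest market priest" → head "priest" (specifically "market priest"), modifier "forest".
"market priest" → head "priest", modifier "market".
So the structure is [[clay bell] [barrel [forest [market priest]]]].

[[clay bell] [barrel [forest [market priest]]]]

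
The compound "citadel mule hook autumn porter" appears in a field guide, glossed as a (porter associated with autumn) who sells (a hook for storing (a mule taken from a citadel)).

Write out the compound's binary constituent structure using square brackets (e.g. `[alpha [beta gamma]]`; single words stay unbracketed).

At the top level: head "porter" (specifically "autumn porter"); modifier "citadel mule hook".
"citadel mule hook" → head "hook", modifier "citadel mule".
"citadel mule" → head "mule", modifier "citadel".
"autumn porter" → head "porter", modifier "autumn".
So the structure is [[[citadel mule] hook] [autumn porter]].

[[[citadel mule] hook] [autumn porter]]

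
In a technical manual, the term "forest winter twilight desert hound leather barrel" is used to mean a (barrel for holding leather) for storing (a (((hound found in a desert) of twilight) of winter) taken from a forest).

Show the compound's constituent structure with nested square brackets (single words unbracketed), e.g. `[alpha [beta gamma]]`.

The outermost head in the paraphrase is "barrel" (specifically "leather barrel"), modified by "forest winter twilight desert hound".
Within "forest winter twilight desert hound", the head is "hound" (specifically "winter twilight desert hound") and the modifier is "forest".
Within "winter twilight desert hound", the head is "hound" (specifically "twilight desert hound") and the modifier is "winter".
Within "twilight desert hound", the head is "hound" (specifically "desert hound") and the modifier is "twilight".
Within "desert hound", the head is "hound" and the modifier is "desert".
Within "leather barrel", the head is "barrel" and the modifier is "leather".
Assembled: [[forest [winter [twilight [desert hound]]]] [leather barrel]].

[[forest [winter [twilight [desert hound]]]] [leather barrel]]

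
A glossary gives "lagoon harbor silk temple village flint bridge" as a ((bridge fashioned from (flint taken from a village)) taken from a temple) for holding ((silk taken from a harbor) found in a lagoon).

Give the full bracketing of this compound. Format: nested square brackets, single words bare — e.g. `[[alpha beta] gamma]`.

Overall it is a kind of bridge (specifically "temple village flint bridge"); the modifier is "lagoon harbor silk".
Inside "lagoon harbor silk": head "silk" (specifically "harbor silk"), modifier "lagoon".
Inside "harbor silk": head "silk", modifier "harbor".
Inside "temple village flint bridge": head "bridge" (specifically "village flint bridge"), modifier "temple".
Inside "village flint bridge": head "bridge", modifier "village flint".
Inside "village flint": head "flint", modifier "village".
So the structure is [[lagoon [harbor silk]] [temple [[village flint] bridge]]].

[[lagoon [harbor silk]] [temple [[village flint] bridge]]]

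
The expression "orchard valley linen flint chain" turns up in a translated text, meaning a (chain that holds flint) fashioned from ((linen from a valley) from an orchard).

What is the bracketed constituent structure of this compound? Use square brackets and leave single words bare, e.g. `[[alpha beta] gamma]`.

[[orchard [valley linen]] [flint chain]]

Overall it is a kind of chain (specifically "flint chain"); the modifier is "orchard valley linen".
Within "orchard valley linen", the head is "linen" (specifically "valley linen") and the modifier is "orchard".
Within "valley linen", the head is "linen" and the modifier is "valley".
Within "flint chain", the head is "chain" and the modifier is "flint".
So the structure is [[orchard [valley linen]] [flint chain]].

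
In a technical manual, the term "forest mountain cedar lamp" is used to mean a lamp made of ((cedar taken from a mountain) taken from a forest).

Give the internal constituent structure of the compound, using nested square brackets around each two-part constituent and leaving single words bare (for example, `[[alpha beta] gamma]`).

Whole compound: head "lamp", modifier "forest mountain cedar".
Within "forest mountain cedar", the head is "cedar" (specifically "mountain cedar") and the modifier is "forest".
Within "mountain cedar", the head is "cedar" and the modifier is "mountain".
Assembled: [[forest [mountain cedar]] lamp].

[[forest [mountain cedar]] lamp]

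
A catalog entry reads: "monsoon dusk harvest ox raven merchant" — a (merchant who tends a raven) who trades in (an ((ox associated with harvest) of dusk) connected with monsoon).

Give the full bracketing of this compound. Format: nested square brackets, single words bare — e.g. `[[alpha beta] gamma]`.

Overall it is a kind of merchant (specifically "raven merchant"); the modifier is "monsoon dusk harvest ox".
Within "monsoon dusk harvest ox", the head is "ox" (specifically "dusk harvest ox") and the modifier is "monsoon".
Within "dusk harvest ox", the head is "ox" (specifically "harvest ox") and the modifier is "dusk".
Within "harvest ox", the head is "ox" and the modifier is "harvest".
Within "raven merchant", the head is "merchant" and the modifier is "raven".
Assembled: [[monsoon [dusk [harvest ox]]] [raven merchant]].

[[monsoon [dusk [harvest ox]]] [raven merchant]]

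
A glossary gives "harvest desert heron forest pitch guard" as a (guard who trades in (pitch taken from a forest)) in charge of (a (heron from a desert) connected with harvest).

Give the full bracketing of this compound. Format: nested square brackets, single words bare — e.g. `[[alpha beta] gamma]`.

Overall it is a kind of guard (specifically "forest pitch guard"); the modifier is "harvest desert heron".
Within "harvest desert heron", the head is "heron" (specifically "desert heron") and the modifier is "harvest".
Within "desert heron", the head is "heron" and the modifier is "desert".
Within "forest pitch guard", the head is "guard" and the modifier is "forest pitch".
Within "forest pitch", the head is "pitch" and the modifier is "forest".
Assembled: [[harvest [desert heron]] [[forest pitch] guard]].

[[harvest [desert heron]] [[forest pitch] guard]]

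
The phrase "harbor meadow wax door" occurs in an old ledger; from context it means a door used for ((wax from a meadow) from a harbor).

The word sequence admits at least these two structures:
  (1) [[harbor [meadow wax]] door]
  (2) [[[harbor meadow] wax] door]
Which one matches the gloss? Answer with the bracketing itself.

[[harbor [meadow wax]] door]

The paraphrase's head is the "door" part ("door"); its modifier is "harbor meadow wax".
That top-level split, carried through the inner groups, gives [[harbor [meadow wax]] door].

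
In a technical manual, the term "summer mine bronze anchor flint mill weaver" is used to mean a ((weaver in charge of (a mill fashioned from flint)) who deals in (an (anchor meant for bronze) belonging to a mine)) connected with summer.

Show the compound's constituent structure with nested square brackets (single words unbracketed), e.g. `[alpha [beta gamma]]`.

Whole compound: head "weaver" (specifically "mine bronze anchor flint mill weaver"), modifier "summer".
Within "mine bronze anchor flint mill weaver", the head is "weaver" (specifically "flint mill weaver") and the modifier is "mine bronze anchor".
Within "mine bronze anchor", the head is "anchor" (specifically "bronze anchor") and the modifier is "mine".
Within "bronze anchor", the head is "anchor" and the modifier is "bronze".
Within "flint mill weaver", the head is "weaver" and the modifier is "flint mill".
Within "flint mill", the head is "mill" and the modifier is "flint".
So the structure is [summer [[mine [bronze anchor]] [[flint mill] weaver]]].

[summer [[mine [bronze anchor]] [[flint mill] weaver]]]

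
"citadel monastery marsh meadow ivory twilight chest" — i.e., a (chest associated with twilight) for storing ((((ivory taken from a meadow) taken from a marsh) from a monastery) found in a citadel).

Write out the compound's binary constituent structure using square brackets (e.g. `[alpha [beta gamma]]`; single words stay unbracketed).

Overall it is a kind of chest (specifically "twilight chest"); the modifier is "citadel monastery marsh meadow ivory".
Inside "citadel monastery marsh meadow ivory": head "ivory" (specifically "monastery marsh meadow ivory"), modifier "citadel".
Inside "monastery marsh meadow ivory": head "ivory" (specifically "marsh meadow ivory"), modifier "monastery".
Inside "marsh meadow ivory": head "ivory" (specifically "meadow ivory"), modifier "marsh".
Inside "meadow ivory": head "ivory", modifier "meadow".
Inside "twilight chest": head "chest", modifier "twilight".
So the structure is [[citadel [monastery [marsh [meadow ivory]]]] [twilight chest]].

[[citadel [monastery [marsh [meadow ivory]]]] [twilight chest]]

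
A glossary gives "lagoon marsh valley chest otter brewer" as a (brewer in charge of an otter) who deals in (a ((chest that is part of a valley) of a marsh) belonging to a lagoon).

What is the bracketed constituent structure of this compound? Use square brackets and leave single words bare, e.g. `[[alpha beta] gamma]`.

[[lagoon [marsh [valley chest]]] [otter brewer]]

Overall it is a kind of brewer (specifically "otter brewer"); the modifier is "lagoon marsh valley chest".
Within "lagoon marsh valley chest", the head is "chest" (specifically "marsh valley chest") and the modifier is "lagoon".
Within "marsh valley chest", the head is "chest" (specifically "valley chest") and the modifier is "marsh".
Within "valley chest", the head is "chest" and the modifier is "valley".
Within "otter brewer", the head is "brewer" and the modifier is "otter".
Assembled: [[lagoon [marsh [valley chest]]] [otter brewer]].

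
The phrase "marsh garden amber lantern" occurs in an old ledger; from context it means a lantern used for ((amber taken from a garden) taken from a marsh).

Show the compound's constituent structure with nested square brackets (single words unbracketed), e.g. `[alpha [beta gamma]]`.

Overall it is a kind of lantern; the modifier is "marsh garden amber".
Inside "marsh garden amber": head "amber" (specifically "garden amber"), modifier "marsh".
Inside "garden amber": head "amber", modifier "garden".
Assembled: [[marsh [garden amber]] lantern].

[[marsh [garden amber]] lantern]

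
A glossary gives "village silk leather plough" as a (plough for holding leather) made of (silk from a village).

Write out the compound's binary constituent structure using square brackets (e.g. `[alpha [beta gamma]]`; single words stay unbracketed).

[[village silk] [leather plough]]

Whole compound: head "plough" (specifically "leather plough"), modifier "village silk".
Inside "village silk": head "silk", modifier "village".
Inside "leather plough": head "plough", modifier "leather".
So the structure is [[village silk] [leather plough]].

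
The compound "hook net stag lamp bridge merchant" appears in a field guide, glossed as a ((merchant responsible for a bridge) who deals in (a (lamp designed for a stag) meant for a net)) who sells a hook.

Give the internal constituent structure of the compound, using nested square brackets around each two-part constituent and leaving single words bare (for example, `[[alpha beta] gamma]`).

[hook [[net [stag lamp]] [bridge merchant]]]

At the top level: head "merchant" (specifically "net stag lamp bridge merchant"); modifier "hook".
Within "net stag lamp bridge merchant", the head is "merchant" (specifically "bridge merchant") and the modifier is "net stag lamp".
Within "net stag lamp", the head is "lamp" (specifically "stag lamp") and the modifier is "net".
Within "stag lamp", the head is "lamp" and the modifier is "stag".
Within "bridge merchant", the head is "merchant" and the modifier is "bridge".
So the structure is [hook [[net [stag lamp]] [bridge merchant]]].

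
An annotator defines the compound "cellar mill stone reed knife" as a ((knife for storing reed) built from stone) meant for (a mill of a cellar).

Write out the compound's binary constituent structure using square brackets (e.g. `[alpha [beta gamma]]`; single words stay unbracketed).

[[cellar mill] [stone [reed knife]]]

Overall it is a kind of knife (specifically "stone reed knife"); the modifier is "cellar mill".
Within "cellar mill", the head is "mill" and the modifier is "cellar".
Within "stone reed knife", the head is "knife" (specifically "reed knife") and the modifier is "stone".
Within "reed knife", the head is "knife" and the modifier is "reed".
So the structure is [[cellar mill] [stone [reed knife]]].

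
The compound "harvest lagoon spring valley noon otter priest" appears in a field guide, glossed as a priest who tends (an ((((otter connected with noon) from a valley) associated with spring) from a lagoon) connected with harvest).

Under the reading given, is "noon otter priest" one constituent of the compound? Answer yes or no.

no

The top-level split is [harvest lagoon spring valley noon otter] [priest]; the full structure is [[harvest [lagoon [spring [valley [noon otter]]]]] priest].
"noon otter priest" straddles a constituent boundary, so it is not a single unit.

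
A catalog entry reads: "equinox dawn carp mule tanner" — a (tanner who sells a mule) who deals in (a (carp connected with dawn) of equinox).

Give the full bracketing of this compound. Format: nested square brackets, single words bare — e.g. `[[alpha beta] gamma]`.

Overall it is a kind of tanner (specifically "mule tanner"); the modifier is "equinox dawn carp".
"equinox dawn carp" → head "carp" (specifically "dawn carp"), modifier "equinox".
"dawn carp" → head "carp", modifier "dawn".
"mule tanner" → head "tanner", modifier "mule".
Assembled: [[equinox [dawn carp]] [mule tanner]].

[[equinox [dawn carp]] [mule tanner]]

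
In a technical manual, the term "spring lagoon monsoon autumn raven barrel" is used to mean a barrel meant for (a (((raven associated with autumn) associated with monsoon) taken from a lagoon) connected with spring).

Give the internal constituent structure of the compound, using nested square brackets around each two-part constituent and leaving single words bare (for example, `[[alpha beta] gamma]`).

Whole compound: head "barrel", modifier "spring lagoon monsoon autumn raven".
Inside "spring lagoon monsoon autumn raven": head "raven" (specifically "lagoon monsoon autumn raven"), modifier "spring".
Inside "lagoon monsoon autumn raven": head "raven" (specifically "monsoon autumn raven"), modifier "lagoon".
Inside "monsoon autumn raven": head "raven" (specifically "autumn raven"), modifier "monsoon".
Inside "autumn raven": head "raven", modifier "autumn".
Putting it together: [[spring [lagoon [monsoon [autumn raven]]]] barrel].

[[spring [lagoon [monsoon [autumn raven]]]] barrel]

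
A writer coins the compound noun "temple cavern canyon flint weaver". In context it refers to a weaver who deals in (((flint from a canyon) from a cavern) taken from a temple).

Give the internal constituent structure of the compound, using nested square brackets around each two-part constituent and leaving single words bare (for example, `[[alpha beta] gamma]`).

[[temple [cavern [canyon flint]]] weaver]

The outermost head in the paraphrase is "weaver", modified by "temple cavern canyon flint".
Within "temple cavern canyon flint", the head is "flint" (specifically "cavern canyon flint") and the modifier is "temple".
Within "cavern canyon flint", the head is "flint" (specifically "canyon flint") and the modifier is "cavern".
Within "canyon flint", the head is "flint" and the modifier is "canyon".
So the structure is [[temple [cavern [canyon flint]]] weaver].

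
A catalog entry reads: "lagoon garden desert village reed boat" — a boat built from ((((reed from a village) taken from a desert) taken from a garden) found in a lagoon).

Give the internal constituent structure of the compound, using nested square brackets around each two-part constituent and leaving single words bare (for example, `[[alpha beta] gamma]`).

[[lagoon [garden [desert [village reed]]]] boat]

Overall it is a kind of boat; the modifier is "lagoon garden desert village reed".
Within "lagoon garden desert village reed", the head is "reed" (specifically "garden desert village reed") and the modifier is "lagoon".
Within "garden desert village reed", the head is "reed" (specifically "desert village reed") and the modifier is "garden".
Within "desert village reed", the head is "reed" (specifically "village reed") and the modifier is "desert".
Within "village reed", the head is "reed" and the modifier is "village".
So the structure is [[lagoon [garden [desert [village reed]]]] boat].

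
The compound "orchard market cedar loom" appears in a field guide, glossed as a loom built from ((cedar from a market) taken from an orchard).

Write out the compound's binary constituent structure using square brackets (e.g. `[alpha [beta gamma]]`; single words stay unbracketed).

[[orchard [market cedar]] loom]

Overall it is a kind of loom; the modifier is "orchard market cedar".
Inside "orchard market cedar": head "cedar" (specifically "market cedar"), modifier "orchard".
Inside "market cedar": head "cedar", modifier "market".
Assembled: [[orchard [market cedar]] loom].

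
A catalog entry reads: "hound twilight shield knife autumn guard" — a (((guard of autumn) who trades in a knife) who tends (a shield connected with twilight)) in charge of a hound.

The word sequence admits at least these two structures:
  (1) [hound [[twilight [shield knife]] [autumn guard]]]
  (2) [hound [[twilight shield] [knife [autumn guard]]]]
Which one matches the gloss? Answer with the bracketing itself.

The paraphrase's head is the "guard" part ("twilight shield knife autumn guard"); its modifier is "hound".
That top-level split, carried through the inner groups, gives [hound [[twilight shield] [knife [autumn guard]]]].

[hound [[twilight shield] [knife [autumn guard]]]]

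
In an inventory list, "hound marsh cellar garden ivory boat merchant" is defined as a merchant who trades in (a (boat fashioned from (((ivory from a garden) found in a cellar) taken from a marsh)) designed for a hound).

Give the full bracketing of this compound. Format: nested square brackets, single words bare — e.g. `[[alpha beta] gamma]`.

[[hound [[marsh [cellar [garden ivory]]] boat]] merchant]

Whole compound: head "merchant", modifier "hound marsh cellar garden ivory boat".
"hound marsh cellar garden ivory boat" → head "boat" (specifically "marsh cellar garden ivory boat"), modifier "hound".
"marsh cellar garden ivory boat" → head "boat", modifier "marsh cellar garden ivory".
"marsh cellar garden ivory" → head "ivory" (specifically "cellar garden ivory"), modifier "marsh".
"cellar garden ivory" → head "ivory" (specifically "garden ivory"), modifier "cellar".
"garden ivory" → head "ivory", modifier "garden".
Putting it together: [[hound [[marsh [cellar [garden ivory]]] boat]] merchant].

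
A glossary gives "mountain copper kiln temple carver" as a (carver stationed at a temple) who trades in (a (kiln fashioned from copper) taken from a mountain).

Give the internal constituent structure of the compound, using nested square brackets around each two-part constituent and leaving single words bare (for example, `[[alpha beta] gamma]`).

[[mountain [copper kiln]] [temple carver]]

The outermost head in the paraphrase is "carver" (specifically "temple carver"), modified by "mountain copper kiln".
"mountain copper kiln" → head "kiln" (specifically "copper kiln"), modifier "mountain".
"copper kiln" → head "kiln", modifier "copper".
"temple carver" → head "carver", modifier "temple".
So the structure is [[mountain [copper kiln]] [temple carver]].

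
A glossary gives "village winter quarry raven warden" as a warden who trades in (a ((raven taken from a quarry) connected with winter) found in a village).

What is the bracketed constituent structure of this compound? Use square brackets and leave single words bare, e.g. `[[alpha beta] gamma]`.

[[village [winter [quarry raven]]] warden]

At the top level: head "warden"; modifier "village winter quarry raven".
"village winter quarry raven" → head "raven" (specifically "winter quarry raven"), modifier "village".
"winter quarry raven" → head "raven" (specifically "quarry raven"), modifier "winter".
"quarry raven" → head "raven", modifier "quarry".
Putting it together: [[village [winter [quarry raven]]] warden].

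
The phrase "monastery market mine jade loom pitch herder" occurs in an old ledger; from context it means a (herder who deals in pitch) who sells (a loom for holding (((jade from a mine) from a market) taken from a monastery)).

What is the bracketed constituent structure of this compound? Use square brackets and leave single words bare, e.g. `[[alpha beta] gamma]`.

[[[monastery [market [mine jade]]] loom] [pitch herder]]

Whole compound: head "herder" (specifically "pitch herder"), modifier "monastery market mine jade loom".
Within "monastery market mine jade loom", the head is "loom" and the modifier is "monastery market mine jade".
Within "monastery market mine jade", the head is "jade" (specifically "market mine jade") and the modifier is "monastery".
Within "market mine jade", the head is "jade" (specifically "mine jade") and the modifier is "market".
Within "mine jade", the head is "jade" and the modifier is "mine".
Within "pitch herder", the head is "herder" and the modifier is "pitch".
Assembled: [[[monastery [market [mine jade]]] loom] [pitch herder]].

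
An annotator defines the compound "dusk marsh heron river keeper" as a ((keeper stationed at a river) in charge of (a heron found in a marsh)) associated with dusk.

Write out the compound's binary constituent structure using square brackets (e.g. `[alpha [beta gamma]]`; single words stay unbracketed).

[dusk [[marsh heron] [river keeper]]]

Whole compound: head "keeper" (specifically "marsh heron river keeper"), modifier "dusk".
"marsh heron river keeper" → head "keeper" (specifically "river keeper"), modifier "marsh heron".
"marsh heron" → head "heron", modifier "marsh".
"river keeper" → head "keeper", modifier "river".
Assembled: [dusk [[marsh heron] [river keeper]]].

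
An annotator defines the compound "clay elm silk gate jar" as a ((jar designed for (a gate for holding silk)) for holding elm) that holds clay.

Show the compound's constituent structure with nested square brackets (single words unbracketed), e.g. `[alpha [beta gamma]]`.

[clay [elm [[silk gate] jar]]]

Whole compound: head "jar" (specifically "elm silk gate jar"), modifier "clay".
"elm silk gate jar" → head "jar" (specifically "silk gate jar"), modifier "elm".
"silk gate jar" → head "jar", modifier "silk gate".
"silk gate" → head "gate", modifier "silk".
So the structure is [clay [elm [[silk gate] jar]]].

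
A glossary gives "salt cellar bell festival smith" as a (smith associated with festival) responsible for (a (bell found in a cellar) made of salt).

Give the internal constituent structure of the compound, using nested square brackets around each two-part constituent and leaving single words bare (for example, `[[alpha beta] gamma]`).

[[salt [cellar bell]] [festival smith]]

At the top level: head "smith" (specifically "festival smith"); modifier "salt cellar bell".
Inside "salt cellar bell": head "bell" (specifically "cellar bell"), modifier "salt".
Inside "cellar bell": head "bell", modifier "cellar".
Inside "festival smith": head "smith", modifier "festival".
Putting it together: [[salt [cellar bell]] [festival smith]].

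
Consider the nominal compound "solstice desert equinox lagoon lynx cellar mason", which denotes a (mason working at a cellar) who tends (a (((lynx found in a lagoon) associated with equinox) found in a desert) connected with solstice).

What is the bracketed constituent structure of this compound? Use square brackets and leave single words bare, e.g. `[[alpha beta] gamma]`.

The outermost head in the paraphrase is "mason" (specifically "cellar mason"), modified by "solstice desert equinox lagoon lynx".
Inside "solstice desert equinox lagoon lynx": head "lynx" (specifically "desert equinox lagoon lynx"), modifier "solstice".
Inside "desert equinox lagoon lynx": head "lynx" (specifically "equinox lagoon lynx"), modifier "desert".
Inside "equinox lagoon lynx": head "lynx" (specifically "lagoon lynx"), modifier "equinox".
Inside "lagoon lynx": head "lynx", modifier "lagoon".
Inside "cellar mason": head "mason", modifier "cellar".
Putting it together: [[solstice [desert [equinox [lagoon lynx]]]] [cellar mason]].

[[solstice [desert [equinox [lagoon lynx]]]] [cellar mason]]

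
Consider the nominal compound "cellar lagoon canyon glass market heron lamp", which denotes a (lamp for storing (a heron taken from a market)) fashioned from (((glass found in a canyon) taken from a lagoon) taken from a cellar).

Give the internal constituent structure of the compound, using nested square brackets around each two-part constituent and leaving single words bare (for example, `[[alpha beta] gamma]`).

[[cellar [lagoon [canyon glass]]] [[market heron] lamp]]

The outermost head in the paraphrase is "lamp" (specifically "market heron lamp"), modified by "cellar lagoon canyon glass".
Within "cellar lagoon canyon glass", the head is "glass" (specifically "lagoon canyon glass") and the modifier is "cellar".
Within "lagoon canyon glass", the head is "glass" (specifically "canyon glass") and the modifier is "lagoon".
Within "canyon glass", the head is "glass" and the modifier is "canyon".
Within "market heron lamp", the head is "lamp" and the modifier is "market heron".
Within "market heron", the head is "heron" and the modifier is "market".
Assembled: [[cellar [lagoon [canyon glass]]] [[market heron] lamp]].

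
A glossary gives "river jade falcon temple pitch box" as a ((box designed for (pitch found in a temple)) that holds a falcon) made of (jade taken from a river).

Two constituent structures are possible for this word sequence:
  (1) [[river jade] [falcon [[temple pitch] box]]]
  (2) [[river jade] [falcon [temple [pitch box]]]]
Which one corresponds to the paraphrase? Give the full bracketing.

[[river jade] [falcon [[temple pitch] box]]]

The paraphrase's head is the "box" part ("falcon temple pitch box"); its modifier is "river jade".
That top-level split, carried through the inner groups, gives [[river jade] [falcon [[temple pitch] box]]].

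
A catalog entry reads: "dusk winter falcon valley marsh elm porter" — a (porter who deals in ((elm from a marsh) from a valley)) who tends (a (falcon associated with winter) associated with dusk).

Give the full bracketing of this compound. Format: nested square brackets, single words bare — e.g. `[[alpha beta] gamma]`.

[[dusk [winter falcon]] [[valley [marsh elm]] porter]]

Whole compound: head "porter" (specifically "valley marsh elm porter"), modifier "dusk winter falcon".
"dusk winter falcon" → head "falcon" (specifically "winter falcon"), modifier "dusk".
"winter falcon" → head "falcon", modifier "winter".
"valley marsh elm porter" → head "porter", modifier "valley marsh elm".
"valley marsh elm" → head "elm" (specifically "marsh elm"), modifier "valley".
"marsh elm" → head "elm", modifier "marsh".
Putting it together: [[dusk [winter falcon]] [[valley [marsh elm]] porter]].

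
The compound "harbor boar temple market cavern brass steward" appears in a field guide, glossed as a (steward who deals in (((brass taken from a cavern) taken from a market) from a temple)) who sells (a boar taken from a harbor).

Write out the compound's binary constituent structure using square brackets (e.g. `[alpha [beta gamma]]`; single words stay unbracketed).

[[harbor boar] [[temple [market [cavern brass]]] steward]]

Whole compound: head "steward" (specifically "temple market cavern brass steward"), modifier "harbor boar".
Within "harbor boar", the head is "boar" and the modifier is "harbor".
Within "temple market cavern brass steward", the head is "steward" and the modifier is "temple market cavern brass".
Within "temple market cavern brass", the head is "brass" (specifically "market cavern brass") and the modifier is "temple".
Within "market cavern brass", the head is "brass" (specifically "cavern brass") and the modifier is "market".
Within "cavern brass", the head is "brass" and the modifier is "cavern".
So the structure is [[harbor boar] [[temple [market [cavern brass]]] steward]].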